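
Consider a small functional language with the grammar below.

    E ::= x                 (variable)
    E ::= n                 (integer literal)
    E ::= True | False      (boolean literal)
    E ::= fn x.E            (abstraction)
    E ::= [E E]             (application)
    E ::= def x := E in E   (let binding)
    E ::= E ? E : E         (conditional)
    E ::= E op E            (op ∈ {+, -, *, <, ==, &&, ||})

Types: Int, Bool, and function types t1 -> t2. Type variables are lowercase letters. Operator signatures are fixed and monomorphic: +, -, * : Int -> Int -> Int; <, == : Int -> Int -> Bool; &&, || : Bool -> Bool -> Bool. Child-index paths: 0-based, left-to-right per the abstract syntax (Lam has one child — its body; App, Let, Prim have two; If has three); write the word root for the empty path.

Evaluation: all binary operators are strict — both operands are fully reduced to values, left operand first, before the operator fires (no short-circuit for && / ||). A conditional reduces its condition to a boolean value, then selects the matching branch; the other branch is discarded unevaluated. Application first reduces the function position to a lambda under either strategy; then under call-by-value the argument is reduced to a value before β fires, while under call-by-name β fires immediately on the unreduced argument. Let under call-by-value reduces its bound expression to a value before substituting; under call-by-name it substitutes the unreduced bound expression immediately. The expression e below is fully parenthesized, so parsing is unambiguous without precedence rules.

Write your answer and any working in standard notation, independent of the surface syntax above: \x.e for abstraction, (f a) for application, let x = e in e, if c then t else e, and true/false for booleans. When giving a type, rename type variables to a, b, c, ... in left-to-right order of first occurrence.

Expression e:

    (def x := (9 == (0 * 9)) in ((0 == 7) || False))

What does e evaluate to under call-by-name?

Working:
step 0: (let x = (9 == (0 * 9)) in ((0 == 7) || false))
step 1: [let@root] ((0 == 7) || false)
step 2: [delta@0] (false || false)
step 3: [delta@root] false

Answer: false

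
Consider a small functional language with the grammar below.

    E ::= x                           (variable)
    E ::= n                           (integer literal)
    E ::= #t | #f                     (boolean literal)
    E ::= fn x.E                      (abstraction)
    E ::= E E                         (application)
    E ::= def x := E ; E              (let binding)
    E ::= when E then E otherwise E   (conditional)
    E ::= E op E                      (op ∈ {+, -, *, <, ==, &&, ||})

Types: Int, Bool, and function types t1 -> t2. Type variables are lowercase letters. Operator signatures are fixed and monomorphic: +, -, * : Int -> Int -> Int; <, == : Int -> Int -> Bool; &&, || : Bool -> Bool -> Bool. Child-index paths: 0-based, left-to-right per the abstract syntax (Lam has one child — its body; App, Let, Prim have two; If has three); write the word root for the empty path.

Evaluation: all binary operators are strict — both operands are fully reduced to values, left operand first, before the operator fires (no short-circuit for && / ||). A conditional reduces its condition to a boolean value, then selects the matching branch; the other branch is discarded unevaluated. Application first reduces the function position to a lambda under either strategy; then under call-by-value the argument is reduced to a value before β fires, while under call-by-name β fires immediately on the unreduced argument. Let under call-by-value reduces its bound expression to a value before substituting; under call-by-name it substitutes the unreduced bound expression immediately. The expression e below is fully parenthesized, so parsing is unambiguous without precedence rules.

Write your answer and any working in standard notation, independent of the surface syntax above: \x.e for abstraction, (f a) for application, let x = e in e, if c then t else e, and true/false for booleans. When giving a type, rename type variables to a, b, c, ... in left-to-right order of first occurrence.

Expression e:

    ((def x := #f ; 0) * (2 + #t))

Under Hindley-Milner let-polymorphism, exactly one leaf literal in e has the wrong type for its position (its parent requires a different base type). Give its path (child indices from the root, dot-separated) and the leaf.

Answer: 1.1 : true

Working:
let x : Bool
  unify Int ~ Int
  unify Int ~ Int
  unify Bool ~ Int
  FAIL: mismatch Bool ~ Int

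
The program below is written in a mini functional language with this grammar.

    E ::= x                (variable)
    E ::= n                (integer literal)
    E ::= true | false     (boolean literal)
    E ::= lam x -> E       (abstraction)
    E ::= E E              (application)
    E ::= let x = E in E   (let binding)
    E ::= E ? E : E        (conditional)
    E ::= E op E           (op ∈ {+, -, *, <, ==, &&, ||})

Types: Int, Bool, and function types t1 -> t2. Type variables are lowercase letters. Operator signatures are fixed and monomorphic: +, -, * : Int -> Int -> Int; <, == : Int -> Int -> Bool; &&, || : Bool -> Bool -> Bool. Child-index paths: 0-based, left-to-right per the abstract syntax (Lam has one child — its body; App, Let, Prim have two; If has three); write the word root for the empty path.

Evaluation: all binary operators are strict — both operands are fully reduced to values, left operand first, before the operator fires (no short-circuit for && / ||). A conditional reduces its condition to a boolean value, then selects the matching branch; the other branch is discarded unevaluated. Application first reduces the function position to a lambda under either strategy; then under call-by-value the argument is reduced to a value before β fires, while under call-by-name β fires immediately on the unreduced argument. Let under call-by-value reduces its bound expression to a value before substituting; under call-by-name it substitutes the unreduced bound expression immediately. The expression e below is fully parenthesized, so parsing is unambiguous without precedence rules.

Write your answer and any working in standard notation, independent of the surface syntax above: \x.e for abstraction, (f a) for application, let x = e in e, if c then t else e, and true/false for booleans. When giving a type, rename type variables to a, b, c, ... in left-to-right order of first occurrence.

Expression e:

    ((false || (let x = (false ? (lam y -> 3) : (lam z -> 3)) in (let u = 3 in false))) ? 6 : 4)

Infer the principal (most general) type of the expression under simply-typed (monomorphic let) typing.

Working:
  unify Bool ~ Bool
  unify Bool ~ Bool
\y._ : a -> Int
\z._ : b -> Int
  unify a -> Int ~ b -> Int
  unify a ~ b
  unify Int ~ Int
let x : b -> Int
let u : Int
  unify Bool ~ Bool
  unify Bool ~ Bool
  unify Int ~ Int

Answer: Int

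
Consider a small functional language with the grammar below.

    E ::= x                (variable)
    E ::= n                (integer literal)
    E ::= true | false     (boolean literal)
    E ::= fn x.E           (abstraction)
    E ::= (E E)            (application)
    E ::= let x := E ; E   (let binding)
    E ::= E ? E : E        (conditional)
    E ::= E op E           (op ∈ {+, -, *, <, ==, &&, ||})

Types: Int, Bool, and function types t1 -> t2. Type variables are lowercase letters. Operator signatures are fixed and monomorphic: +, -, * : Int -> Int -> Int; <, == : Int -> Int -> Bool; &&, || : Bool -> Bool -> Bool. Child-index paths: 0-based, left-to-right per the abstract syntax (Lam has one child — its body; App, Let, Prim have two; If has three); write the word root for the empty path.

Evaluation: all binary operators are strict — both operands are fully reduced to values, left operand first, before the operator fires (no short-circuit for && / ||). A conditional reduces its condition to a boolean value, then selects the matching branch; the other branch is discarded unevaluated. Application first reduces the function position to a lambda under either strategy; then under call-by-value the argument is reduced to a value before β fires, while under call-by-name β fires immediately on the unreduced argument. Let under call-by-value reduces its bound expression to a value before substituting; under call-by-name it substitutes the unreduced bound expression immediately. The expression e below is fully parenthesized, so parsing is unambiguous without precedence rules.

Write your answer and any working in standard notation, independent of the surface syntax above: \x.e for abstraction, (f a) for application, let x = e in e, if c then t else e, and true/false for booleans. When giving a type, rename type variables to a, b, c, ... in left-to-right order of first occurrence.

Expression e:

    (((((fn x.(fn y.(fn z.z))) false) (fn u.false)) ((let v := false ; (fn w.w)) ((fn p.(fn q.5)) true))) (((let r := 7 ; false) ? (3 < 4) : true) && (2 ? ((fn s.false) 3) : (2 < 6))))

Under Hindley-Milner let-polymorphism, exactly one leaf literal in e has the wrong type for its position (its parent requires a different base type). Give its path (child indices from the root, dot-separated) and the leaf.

Answer: 1.1.0 : 2

Trace:
z : c
\z._ : c -> c
\y._ : b -> c -> c
\x._ : a -> b -> c -> c
  unify a -> b -> c -> c ~ Bool -> d
  unify a ~ Bool
  unify b -> c -> c ~ d
_ _ : b -> c -> c
\u._ : e -> Bool
  unify b -> c -> c ~ (e -> Bool) -> f
  unify b ~ e -> Bool
  unify c -> c ~ f
_ _ : c -> c
let v : Bool
w : g
\w._ : g -> g
\q._ : i -> Int
\p._ : h -> i -> Int
  unify h -> i -> Int ~ Bool -> j
  unify h ~ Bool
  unify i -> Int ~ j
_ _ : i -> Int
  unify g -> g ~ (i -> Int) -> k
  unify g ~ i -> Int
  unify i -> Int ~ k
_ _ : i -> Int
  unify c -> c ~ (i -> Int) -> l
  unify c ~ i -> Int
  unify i -> Int ~ l
_ _ : i -> Int
let r : Int
  unify Bool ~ Bool
  unify Int ~ Int
  unify Int ~ Int
  unify Bool ~ Bool
  unify Bool ~ Bool
  unify Int ~ Bool
  FAIL: mismatch Int ~ Bool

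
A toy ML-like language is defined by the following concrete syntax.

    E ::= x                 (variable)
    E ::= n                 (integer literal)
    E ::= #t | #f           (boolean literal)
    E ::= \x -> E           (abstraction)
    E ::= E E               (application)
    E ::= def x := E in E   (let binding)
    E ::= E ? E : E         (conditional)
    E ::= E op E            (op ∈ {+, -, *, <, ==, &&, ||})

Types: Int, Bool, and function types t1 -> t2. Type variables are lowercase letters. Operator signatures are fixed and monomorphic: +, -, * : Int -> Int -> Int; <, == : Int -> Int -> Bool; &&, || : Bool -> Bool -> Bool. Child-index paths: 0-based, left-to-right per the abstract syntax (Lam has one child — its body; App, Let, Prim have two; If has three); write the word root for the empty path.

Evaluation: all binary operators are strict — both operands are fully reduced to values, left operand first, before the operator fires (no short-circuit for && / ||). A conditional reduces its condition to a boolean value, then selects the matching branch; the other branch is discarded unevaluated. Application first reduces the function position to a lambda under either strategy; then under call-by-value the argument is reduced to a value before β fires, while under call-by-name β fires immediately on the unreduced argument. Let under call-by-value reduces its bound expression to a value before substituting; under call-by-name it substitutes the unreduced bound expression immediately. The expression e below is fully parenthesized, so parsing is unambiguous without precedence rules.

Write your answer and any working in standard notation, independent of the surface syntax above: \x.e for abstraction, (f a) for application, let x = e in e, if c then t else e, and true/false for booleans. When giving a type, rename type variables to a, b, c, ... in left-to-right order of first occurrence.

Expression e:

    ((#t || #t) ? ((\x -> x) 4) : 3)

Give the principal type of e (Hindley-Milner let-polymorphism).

Working:
  unify Bool ~ Bool
  unify Bool ~ Bool
  unify Bool ~ Bool
x : a
\x._ : a -> a
  unify a -> a ~ Int -> b
  unify a ~ Int
  unify Int ~ b
_ _ : Int
  unify Int ~ Int

Answer: Int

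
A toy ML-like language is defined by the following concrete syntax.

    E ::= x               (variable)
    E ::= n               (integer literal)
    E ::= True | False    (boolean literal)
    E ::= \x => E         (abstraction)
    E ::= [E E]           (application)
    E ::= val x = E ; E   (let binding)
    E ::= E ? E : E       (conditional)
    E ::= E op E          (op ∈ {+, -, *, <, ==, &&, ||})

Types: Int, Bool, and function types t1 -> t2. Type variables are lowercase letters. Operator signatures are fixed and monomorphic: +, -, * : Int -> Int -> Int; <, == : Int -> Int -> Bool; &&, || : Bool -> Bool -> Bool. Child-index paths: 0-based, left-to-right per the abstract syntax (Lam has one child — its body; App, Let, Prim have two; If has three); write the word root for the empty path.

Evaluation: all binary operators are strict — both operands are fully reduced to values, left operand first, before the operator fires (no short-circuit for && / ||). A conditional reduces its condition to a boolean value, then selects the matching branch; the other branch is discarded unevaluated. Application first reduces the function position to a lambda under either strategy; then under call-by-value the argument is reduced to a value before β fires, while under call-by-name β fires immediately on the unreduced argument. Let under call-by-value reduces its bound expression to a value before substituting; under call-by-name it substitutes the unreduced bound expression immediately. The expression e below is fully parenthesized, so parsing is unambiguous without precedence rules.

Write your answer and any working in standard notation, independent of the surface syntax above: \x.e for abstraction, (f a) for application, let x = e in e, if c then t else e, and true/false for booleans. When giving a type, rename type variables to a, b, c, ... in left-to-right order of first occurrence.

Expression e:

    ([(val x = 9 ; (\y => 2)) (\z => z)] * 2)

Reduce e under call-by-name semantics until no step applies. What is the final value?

Answer: 4

Derivation:
step 0: (((let x = 9 in (\y.2)) (\z.z)) * 2)
step 1: [let@0.0] (((\y.2) (\z.z)) * 2)
step 2: [beta@0] (2 * 2)
step 3: [delta@root] 4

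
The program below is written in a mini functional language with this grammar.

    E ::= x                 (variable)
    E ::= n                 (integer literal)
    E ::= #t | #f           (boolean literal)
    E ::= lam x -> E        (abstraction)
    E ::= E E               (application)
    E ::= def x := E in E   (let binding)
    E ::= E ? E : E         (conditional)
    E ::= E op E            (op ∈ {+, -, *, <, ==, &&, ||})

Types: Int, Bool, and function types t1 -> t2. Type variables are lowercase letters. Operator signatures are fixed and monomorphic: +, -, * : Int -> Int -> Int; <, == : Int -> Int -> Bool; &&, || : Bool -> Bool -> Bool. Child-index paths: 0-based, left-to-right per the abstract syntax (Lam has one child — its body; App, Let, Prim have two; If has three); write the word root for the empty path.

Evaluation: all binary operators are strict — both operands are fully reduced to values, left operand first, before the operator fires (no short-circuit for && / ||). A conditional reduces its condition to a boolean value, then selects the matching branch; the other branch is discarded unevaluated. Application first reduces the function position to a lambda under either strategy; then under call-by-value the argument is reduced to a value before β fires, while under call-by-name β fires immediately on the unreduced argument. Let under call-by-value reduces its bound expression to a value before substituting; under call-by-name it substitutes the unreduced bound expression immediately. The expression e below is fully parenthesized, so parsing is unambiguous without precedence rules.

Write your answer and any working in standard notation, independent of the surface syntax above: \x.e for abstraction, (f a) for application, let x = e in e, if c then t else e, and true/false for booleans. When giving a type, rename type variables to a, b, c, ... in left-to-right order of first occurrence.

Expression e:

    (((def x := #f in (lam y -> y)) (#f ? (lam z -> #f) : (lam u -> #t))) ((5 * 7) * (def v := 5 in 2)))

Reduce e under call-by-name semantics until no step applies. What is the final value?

Working:
step 0: (((let x = false in (\y.y)) (if false then (\z.false) else (\u.true))) ((5 * 7) * (let v = 5 in 2)))
step 1: [let@0.0] (((\y.y) (if false then (\z.false) else (\u.true))) ((5 * 7) * (let v = 5 in 2)))
step 2: [beta@0] ((if false then (\z.false) else (\u.true)) ((5 * 7) * (let v = 5 in 2)))
step 3: [if@0] ((\u.true) ((5 * 7) * (let v = 5 in 2)))
step 4: [beta@root] true

Answer: true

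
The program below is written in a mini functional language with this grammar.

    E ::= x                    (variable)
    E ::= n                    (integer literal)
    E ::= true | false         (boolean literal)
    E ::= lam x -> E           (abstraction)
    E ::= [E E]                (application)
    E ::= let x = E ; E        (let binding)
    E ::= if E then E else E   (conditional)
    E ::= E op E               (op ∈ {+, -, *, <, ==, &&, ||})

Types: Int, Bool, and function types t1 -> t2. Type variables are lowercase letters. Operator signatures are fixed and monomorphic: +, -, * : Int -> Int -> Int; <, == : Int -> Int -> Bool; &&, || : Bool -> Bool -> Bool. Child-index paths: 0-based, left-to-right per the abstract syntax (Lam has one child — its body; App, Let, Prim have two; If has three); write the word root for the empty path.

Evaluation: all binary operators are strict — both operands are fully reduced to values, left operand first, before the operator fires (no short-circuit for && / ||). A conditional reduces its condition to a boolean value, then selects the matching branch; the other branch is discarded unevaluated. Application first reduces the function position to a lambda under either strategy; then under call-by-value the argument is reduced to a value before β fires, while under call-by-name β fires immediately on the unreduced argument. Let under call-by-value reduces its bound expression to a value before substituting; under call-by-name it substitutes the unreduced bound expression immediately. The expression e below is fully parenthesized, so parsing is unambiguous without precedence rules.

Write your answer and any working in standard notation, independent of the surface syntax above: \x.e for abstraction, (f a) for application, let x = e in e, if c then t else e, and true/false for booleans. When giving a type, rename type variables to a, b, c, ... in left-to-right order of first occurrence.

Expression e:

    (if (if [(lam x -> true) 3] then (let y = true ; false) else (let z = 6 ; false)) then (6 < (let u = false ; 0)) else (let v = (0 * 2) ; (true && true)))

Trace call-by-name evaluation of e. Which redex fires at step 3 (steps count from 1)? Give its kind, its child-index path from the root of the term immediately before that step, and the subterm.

Derivation:
step 0: (if (if ((\x.true) 3) then (let y = true in false) else (let z = 6 in false)) then (6 < (let u = false in 0)) else (let v = (0 * 2) in (true && true)))
step 1: [beta@0.0] (if (if true then (let y = true in false) else (let z = 6 in false)) then (6 < (let u = false in 0)) else (let v = (0 * 2) in (true && true)))
step 2: [if@0] (if (let y = true in false) then (6 < (let u = false in 0)) else (let v = (0 * 2) in (true && true)))
step 3: [let@0] (if false then (6 < (let u = false in 0)) else (let v = (0 * 2) in (true && true)))

Answer: let at 0 : (let y = true in false)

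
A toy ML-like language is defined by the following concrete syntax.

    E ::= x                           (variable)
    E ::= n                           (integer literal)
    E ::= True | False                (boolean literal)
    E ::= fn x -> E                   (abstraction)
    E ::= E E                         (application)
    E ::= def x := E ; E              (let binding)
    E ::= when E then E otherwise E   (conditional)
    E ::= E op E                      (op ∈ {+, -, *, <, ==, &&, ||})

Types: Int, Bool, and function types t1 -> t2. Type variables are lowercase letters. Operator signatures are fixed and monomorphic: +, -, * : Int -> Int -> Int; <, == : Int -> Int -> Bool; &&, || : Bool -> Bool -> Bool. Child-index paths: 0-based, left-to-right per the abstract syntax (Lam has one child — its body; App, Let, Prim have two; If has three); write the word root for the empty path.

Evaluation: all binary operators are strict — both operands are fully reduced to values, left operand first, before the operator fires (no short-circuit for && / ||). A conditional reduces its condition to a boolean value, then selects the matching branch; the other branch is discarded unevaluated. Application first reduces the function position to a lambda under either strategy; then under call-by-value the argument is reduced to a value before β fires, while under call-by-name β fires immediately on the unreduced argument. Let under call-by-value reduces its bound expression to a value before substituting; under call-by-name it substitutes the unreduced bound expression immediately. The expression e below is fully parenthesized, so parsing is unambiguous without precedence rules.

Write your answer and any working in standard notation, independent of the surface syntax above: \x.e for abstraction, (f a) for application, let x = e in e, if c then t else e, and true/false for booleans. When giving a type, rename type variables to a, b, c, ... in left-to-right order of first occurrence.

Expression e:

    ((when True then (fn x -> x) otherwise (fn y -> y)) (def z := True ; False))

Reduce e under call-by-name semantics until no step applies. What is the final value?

Answer: false

Trace:
step 0: ((if true then (\x.x) else (\y.y)) (let z = true in false))
step 1: [if@0] ((\x.x) (let z = true in false))
step 2: [beta@root] (let z = true in false)
step 3: [let@root] false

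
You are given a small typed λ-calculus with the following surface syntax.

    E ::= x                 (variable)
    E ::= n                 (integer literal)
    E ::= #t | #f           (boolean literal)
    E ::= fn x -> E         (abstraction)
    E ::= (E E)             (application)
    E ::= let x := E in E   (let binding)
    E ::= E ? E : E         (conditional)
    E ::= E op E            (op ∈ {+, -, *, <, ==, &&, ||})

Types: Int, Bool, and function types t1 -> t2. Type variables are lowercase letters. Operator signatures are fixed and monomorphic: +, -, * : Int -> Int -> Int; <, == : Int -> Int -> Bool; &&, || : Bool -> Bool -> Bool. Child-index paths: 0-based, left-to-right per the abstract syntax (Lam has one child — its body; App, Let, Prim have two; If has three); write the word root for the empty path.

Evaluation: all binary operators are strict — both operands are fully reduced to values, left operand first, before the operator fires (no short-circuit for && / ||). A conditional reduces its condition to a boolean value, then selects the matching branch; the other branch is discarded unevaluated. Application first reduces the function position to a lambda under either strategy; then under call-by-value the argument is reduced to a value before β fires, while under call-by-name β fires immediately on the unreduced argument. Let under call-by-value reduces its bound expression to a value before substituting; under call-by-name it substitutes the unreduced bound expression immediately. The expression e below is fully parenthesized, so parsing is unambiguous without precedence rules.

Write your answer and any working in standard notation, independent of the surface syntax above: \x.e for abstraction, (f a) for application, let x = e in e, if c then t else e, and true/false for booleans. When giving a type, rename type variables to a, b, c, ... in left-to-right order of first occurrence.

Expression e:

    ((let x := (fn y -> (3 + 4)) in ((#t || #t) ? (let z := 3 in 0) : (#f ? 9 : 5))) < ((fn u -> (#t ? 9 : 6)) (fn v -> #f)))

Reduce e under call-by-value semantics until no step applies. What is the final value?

Answer: true

Trace:
step 0: ((let x = (\y.(3 + 4)) in (if (true || true) then (let z = 3 in 0) else (if false then 9 else 5))) < ((\u.(if true then 9 else 6)) (\v.false)))
step 1: [let@0] ((if (true || true) then (let z = 3 in 0) else (if false then 9 else 5)) < ((\u.(if true then 9 else 6)) (\v.false)))
step 2: [delta@0.0] ((if true then (let z = 3 in 0) else (if false then 9 else 5)) < ((\u.(if true then 9 else 6)) (\v.false)))
step 3: [if@0] ((let z = 3 in 0) < ((\u.(if true then 9 else 6)) (\v.false)))
step 4: [let@0] (0 < ((\u.(if true then 9 else 6)) (\v.false)))
step 5: [beta@1] (0 < (if true then 9 else 6))
step 6: [if@1] (0 < 9)
step 7: [delta@root] true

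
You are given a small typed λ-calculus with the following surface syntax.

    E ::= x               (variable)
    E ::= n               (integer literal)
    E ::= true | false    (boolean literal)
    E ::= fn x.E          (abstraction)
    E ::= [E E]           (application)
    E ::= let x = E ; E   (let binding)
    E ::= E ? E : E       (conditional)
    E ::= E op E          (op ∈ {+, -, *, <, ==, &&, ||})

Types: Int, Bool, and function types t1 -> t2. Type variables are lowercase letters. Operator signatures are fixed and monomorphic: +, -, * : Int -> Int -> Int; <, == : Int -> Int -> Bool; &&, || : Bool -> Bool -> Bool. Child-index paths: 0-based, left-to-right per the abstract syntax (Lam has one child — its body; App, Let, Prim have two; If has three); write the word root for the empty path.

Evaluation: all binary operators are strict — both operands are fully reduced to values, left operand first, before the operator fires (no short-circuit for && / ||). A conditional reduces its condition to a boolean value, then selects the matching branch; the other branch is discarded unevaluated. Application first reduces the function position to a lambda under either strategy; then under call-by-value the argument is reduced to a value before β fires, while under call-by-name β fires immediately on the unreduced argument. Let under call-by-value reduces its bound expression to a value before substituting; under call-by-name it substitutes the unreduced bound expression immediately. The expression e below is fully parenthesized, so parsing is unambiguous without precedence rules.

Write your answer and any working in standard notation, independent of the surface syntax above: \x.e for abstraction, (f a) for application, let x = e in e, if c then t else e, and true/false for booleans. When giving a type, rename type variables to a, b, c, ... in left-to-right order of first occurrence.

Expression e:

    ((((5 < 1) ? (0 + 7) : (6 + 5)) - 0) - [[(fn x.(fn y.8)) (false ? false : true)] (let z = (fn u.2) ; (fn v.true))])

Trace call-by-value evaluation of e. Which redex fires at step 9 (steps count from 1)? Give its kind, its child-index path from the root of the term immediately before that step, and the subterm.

Answer: delta at root : (11 - 8)

Trace:
step 0: (((if (5 < 1) then (0 + 7) else (6 + 5)) - 0) - (((\x.(\y.8)) (if false then false else true)) (let z = (\u.2) in (\v.true))))
step 1: [delta@0.0.0] (((if false then (0 + 7) else (6 + 5)) - 0) - (((\x.(\y.8)) (if false then false else true)) (let z = (\u.2) in (\v.true))))
step 2: [if@0.0] (((6 + 5) - 0) - (((\x.(\y.8)) (if false then false else true)) (let z = (\u.2) in (\v.true))))
step 3: [delta@0.0] ((11 - 0) - (((\x.(\y.8)) (if false then false else true)) (let z = (\u.2) in (\v.true))))
step 4: [delta@0] (11 - (((\x.(\y.8)) (if false then false else true)) (let z = (\u.2) in (\v.true))))
step 5: [if@1.0.1] (11 - (((\x.(\y.8)) true) (let z = (\u.2) in (\v.true))))
step 6: [beta@1.0] (11 - ((\y.8) (let z = (\u.2) in (\v.true))))
step 7: [let@1.1] (11 - ((\y.8) (\v.true)))
step 8: [beta@1] (11 - 8)
step 9: [delta@root] 3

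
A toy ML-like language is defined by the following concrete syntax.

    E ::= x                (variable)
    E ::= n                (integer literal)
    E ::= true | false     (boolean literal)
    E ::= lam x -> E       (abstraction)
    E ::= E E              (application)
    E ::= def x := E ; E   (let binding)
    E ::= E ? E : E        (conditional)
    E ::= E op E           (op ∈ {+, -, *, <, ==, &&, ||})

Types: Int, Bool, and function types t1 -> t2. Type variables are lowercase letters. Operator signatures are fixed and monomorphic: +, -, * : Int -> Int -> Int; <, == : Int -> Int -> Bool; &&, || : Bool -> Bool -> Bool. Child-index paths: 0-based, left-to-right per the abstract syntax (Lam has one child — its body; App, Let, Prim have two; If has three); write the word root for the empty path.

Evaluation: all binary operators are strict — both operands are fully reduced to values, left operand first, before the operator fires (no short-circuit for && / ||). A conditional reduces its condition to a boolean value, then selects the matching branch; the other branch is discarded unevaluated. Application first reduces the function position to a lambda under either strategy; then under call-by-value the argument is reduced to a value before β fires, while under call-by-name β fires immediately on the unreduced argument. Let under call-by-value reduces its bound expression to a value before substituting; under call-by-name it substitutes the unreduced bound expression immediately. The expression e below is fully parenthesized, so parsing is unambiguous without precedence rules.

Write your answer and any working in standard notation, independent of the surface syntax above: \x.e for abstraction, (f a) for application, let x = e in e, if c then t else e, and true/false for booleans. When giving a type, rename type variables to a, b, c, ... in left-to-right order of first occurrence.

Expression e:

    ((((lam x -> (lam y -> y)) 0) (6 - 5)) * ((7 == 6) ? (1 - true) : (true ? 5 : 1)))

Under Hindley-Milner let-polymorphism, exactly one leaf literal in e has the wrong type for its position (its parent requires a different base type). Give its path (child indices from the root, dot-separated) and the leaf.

Answer: 1.1.1 : true

Trace:
y : b
\y._ : b -> b
\x._ : a -> b -> b
  unify a -> b -> b ~ Int -> c
  unify a ~ Int
  unify b -> b ~ c
_ _ : b -> b
  unify Int ~ Int
  unify Int ~ Int
  unify b -> b ~ Int -> d
  unify b ~ Int
  unify Int ~ d
_ _ : Int
  unify Int ~ Int
  unify Int ~ Int
  unify Int ~ Int
  unify Bool ~ Bool
  unify Int ~ Int
  unify Bool ~ Int
  FAIL: mismatch Bool ~ Int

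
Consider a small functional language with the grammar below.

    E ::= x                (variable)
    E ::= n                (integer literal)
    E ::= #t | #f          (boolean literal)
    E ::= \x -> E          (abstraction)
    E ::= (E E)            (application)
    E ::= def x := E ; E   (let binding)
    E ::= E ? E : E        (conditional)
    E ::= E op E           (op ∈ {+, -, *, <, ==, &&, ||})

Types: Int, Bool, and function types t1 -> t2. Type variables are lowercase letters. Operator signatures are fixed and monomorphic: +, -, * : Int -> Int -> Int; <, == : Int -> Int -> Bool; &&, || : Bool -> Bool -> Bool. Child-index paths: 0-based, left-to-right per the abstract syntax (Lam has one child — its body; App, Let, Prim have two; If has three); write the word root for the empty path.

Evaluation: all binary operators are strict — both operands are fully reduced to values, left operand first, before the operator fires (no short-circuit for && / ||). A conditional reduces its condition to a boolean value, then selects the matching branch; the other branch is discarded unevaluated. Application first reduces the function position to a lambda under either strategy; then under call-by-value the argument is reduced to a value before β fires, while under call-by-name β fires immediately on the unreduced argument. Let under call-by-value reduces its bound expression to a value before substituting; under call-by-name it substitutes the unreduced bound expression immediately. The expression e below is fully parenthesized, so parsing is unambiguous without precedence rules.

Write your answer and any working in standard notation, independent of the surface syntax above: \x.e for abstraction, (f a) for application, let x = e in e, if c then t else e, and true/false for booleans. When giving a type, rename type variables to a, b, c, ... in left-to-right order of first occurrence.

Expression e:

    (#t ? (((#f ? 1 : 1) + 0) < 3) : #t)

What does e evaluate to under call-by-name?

Working:
step 0: (if true then (((if false then 1 else 1) + 0) < 3) else true)
step 1: [if@root] (((if false then 1 else 1) + 0) < 3)
step 2: [if@0.0] ((1 + 0) < 3)
step 3: [delta@0] (1 < 3)
step 4: [delta@root] true

Answer: true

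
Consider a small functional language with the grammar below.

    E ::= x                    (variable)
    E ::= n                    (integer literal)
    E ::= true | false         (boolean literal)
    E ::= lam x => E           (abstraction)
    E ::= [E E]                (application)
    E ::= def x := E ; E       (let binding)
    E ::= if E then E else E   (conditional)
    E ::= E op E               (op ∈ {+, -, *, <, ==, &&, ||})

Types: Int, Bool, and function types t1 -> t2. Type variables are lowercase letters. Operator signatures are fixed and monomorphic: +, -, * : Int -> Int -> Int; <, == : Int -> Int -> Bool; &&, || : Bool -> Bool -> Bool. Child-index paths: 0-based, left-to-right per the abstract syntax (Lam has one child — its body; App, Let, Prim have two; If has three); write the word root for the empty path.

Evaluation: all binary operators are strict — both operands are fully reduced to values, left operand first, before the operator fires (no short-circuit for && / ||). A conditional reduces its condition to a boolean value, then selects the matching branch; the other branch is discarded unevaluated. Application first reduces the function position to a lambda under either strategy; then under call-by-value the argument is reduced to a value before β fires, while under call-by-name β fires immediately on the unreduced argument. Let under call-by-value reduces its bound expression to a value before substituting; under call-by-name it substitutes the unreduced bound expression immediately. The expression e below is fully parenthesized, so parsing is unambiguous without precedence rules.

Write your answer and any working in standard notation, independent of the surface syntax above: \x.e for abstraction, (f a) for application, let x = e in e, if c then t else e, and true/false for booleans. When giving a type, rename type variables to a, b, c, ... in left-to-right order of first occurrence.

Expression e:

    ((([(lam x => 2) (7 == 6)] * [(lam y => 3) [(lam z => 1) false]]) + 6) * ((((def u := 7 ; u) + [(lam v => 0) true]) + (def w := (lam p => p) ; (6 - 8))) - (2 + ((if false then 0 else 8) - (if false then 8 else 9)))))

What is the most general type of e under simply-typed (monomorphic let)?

Answer: Int

Working:
\x._ : a -> Int
  unify Int ~ Int
  unify Int ~ Int
  unify a -> Int ~ Bool -> b
  unify a ~ Bool
  unify Int ~ b
_ _ : Int
  unify Int ~ Int
\y._ : c -> Int
\z._ : d -> Int
  unify d -> Int ~ Bool -> e
  unify d ~ Bool
  unify Int ~ e
_ _ : Int
  unify c -> Int ~ Int -> f
  unify c ~ Int
  unify Int ~ f
_ _ : Int
  unify Int ~ Int
  unify Int ~ Int
  unify Int ~ Int
  unify Int ~ Int
let u : Int
u : Int
  unify Int ~ Int
\v._ : g -> Int
  unify g -> Int ~ Bool -> h
  unify g ~ Bool
  unify Int ~ h
_ _ : Int
  unify Int ~ Int
  unify Int ~ Int
p : i
\p._ : i -> i
let w : i -> i
  unify Int ~ Int
  unify Int ~ Int
  unify Int ~ Int
  unify Int ~ Int
  unify Int ~ Int
  unify Bool ~ Bool
  unify Int ~ Int
  unify Int ~ Int
  unify Bool ~ Bool
  unify Int ~ Int
  unify Int ~ Int
  unify Int ~ Int
  unify Int ~ Int
  unify Int ~ Int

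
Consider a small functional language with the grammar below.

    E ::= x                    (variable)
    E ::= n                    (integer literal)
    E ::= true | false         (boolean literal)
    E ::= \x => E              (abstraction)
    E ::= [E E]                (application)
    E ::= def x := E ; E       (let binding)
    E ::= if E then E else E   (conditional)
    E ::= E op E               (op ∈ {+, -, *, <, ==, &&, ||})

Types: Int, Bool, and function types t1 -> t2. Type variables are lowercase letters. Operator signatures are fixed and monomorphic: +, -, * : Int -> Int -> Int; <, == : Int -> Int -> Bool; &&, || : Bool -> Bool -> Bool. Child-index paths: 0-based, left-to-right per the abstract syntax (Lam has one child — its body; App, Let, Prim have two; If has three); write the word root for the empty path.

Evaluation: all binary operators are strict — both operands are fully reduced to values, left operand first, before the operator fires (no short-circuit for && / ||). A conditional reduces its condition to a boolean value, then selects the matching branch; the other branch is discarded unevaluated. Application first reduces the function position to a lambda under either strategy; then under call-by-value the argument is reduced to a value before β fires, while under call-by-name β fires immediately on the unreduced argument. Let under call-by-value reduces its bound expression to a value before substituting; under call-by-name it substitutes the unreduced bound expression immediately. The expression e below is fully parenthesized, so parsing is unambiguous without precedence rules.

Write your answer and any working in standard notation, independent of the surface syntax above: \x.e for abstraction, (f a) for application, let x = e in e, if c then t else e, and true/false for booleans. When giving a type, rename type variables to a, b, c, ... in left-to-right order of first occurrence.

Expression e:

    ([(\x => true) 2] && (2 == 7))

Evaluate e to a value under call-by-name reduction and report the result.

Trace:
step 0: (((\x.true) 2) && (2 == 7))
step 1: [beta@0] (true && (2 == 7))
step 2: [delta@1] (true && false)
step 3: [delta@root] false

Answer: false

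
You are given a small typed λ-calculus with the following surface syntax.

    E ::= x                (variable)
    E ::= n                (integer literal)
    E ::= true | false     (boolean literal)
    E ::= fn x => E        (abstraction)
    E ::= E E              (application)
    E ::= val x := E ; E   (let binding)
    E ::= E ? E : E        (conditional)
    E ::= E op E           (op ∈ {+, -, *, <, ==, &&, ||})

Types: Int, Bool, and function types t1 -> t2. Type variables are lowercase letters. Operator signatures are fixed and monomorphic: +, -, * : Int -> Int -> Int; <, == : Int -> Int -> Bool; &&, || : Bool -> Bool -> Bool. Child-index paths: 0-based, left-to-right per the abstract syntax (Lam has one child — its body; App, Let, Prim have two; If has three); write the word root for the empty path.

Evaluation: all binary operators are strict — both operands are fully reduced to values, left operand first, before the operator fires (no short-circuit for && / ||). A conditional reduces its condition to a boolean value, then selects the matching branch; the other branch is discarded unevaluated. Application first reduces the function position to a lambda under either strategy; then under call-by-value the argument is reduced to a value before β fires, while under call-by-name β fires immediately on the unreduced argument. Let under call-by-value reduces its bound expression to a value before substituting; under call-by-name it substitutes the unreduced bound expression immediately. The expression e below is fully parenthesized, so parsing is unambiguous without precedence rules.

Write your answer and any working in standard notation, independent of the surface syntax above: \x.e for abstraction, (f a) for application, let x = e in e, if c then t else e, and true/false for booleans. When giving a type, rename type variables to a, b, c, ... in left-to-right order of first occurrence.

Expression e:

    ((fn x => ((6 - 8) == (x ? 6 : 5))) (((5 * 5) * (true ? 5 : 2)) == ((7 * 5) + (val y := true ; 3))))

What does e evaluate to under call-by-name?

Derivation:
step 0: ((\x.((6 - 8) == (if x then 6 else 5))) (((5 * 5) * (if true then 5 else 2)) == ((7 * 5) + (let y = true in 3))))
step 1: [beta@root] ((6 - 8) == (if (((5 * 5) * (if true then 5 else 2)) == ((7 * 5) + (let y = true in 3))) then 6 else 5))
step 2: [delta@0] (-2 == (if (((5 * 5) * (if true then 5 else 2)) == ((7 * 5) + (let y = true in 3))) then 6 else 5))
step 3: [delta@1.0.0.0] (-2 == (if ((25 * (if true then 5 else 2)) == ((7 * 5) + (let y = true in 3))) then 6 else 5))
step 4: [if@1.0.0.1] (-2 == (if ((25 * 5) == ((7 * 5) + (let y = true in 3))) then 6 else 5))
step 5: [delta@1.0.0] (-2 == (if (125 == ((7 * 5) + (let y = true in 3))) then 6 else 5))
step 6: [delta@1.0.1.0] (-2 == (if (125 == (35 + (let y = true in 3))) then 6 else 5))
step 7: [let@1.0.1.1] (-2 == (if (125 == (35 + 3)) then 6 else 5))
step 8: [delta@1.0.1] (-2 == (if (125 == 38) then 6 else 5))
step 9: [delta@1.0] (-2 == (if false then 6 else 5))
step 10: [if@1] (-2 == 5)
step 11: [delta@root] false

Answer: false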